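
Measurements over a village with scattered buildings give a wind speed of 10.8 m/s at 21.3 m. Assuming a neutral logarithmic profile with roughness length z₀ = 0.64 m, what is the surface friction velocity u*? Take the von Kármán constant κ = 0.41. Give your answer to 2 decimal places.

u* ≈ 1.26 m/s

Log law: V(z) = (u*/κ) · ln(z/z₀) ⇒ u* = κ · V / ln(z/z₀)
u* = 0.41 × 10.8 / ln(21.3/0.64) = 0.41 × 10.8 / 3.5050
   = 4.4280 / 3.5050 = 1.2633 m/s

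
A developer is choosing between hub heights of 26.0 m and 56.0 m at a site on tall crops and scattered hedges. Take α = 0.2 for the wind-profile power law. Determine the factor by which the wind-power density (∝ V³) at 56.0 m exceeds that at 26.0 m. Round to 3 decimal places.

Speed ratio: V_B/V_A = (z_B/z_A)^α = (56.0/26.0)^0.2 = (2.1538)^0.2 = 1.16585
Power-density ratio: P_B/P_A = (V_B/V_A)³ = (1.16585)³ = 1.58463

1.585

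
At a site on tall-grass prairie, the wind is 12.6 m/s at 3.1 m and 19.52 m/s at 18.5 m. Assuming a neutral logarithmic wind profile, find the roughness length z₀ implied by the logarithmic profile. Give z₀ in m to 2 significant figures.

z₀ ≈ 0.12 m

Log law: V(z) ∝ ln(z/z₀). With r = V₁/V₂ = 12.6/19.52 = 0.64549,
r · ln(z₂/z₀) = ln(z₁/z₀) ⇒ ln z₀ = (ln z₁ − r·ln z₂)/(1 − r)
ln z₀ = (1.13140 − 0.64549×2.91777) / 0.35451 = -2.1212
z₀ = exp(-2.1212) = 0.1199 m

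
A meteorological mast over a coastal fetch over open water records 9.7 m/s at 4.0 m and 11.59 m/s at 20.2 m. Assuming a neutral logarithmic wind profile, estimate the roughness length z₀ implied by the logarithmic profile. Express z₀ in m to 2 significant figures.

Log law: V(z) ∝ ln(z/z₀). With r = V₁/V₂ = 9.7/11.59 = 0.83693,
r · ln(z₂/z₀) = ln(z₁/z₀) ⇒ ln z₀ = (ln z₁ − r·ln z₂)/(1 − r)
ln z₀ = (1.38629 − 0.83693×3.00568) / 0.16307 = -6.9249
z₀ = exp(-6.9249) = 0.0009830 m

z₀ ≈ 0.00098 m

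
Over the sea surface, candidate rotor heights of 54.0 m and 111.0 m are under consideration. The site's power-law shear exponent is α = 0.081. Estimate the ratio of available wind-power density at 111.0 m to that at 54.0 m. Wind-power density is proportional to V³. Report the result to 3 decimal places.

1.191

Speed ratio: V_B/V_A = (z_B/z_A)^α = (111.0/54.0)^0.081 = (2.0556)^0.081 = 1.06010
Power-density ratio: P_B/P_A = (V_B/V_A)³ = (1.06010)³ = 1.19136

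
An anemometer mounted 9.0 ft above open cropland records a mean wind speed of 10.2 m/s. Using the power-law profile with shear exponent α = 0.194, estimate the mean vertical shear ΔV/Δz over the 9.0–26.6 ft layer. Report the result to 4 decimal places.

0.1356 m/s/ft

Power law: V₂ = V₁ · (z₂/z₁)^α = 10.2 × (2.9556)^0.194 = 12.5865 m/s
ΔV/Δz = (12.5865 − 10.2)/(26.6 − 9.0) = 2.3865/17.6000 = 0.13560 m/s/ft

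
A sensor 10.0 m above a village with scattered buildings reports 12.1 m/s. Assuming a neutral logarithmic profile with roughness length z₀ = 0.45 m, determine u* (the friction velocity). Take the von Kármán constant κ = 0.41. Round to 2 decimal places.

u* ≈ 1.60 m/s

Log law: V(z) = (u*/κ) · ln(z/z₀) ⇒ u* = κ · V / ln(z/z₀)
u* = 0.41 × 12.1 / ln(10.0/0.45) = 0.41 × 12.1 / 3.1011
   = 4.9610 / 3.1011 = 1.5998 m/s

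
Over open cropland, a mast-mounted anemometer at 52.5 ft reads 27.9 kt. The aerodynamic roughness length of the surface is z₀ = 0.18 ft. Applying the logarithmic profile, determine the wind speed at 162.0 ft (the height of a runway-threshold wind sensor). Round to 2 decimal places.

Log law: V(z) ∝ ln(z/z₀), so V₂/V₁ = ln(z₂/z₀) / ln(z₁/z₀).
ln(162.0/0.18) = 6.8024, ln(52.5/0.18) = 5.6756
V₂ = 27.9 × 6.8024/5.6756 = 27.9 × 1.1985 = 33.4390 kt

33.44 kt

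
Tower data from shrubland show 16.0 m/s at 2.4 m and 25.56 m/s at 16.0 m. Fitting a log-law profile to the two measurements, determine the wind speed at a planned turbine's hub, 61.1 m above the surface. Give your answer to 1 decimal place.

32.3 m/s

Log law: V ∝ ln(z/z₀). From the pair, with r = V₁/V₂ = 0.62598,
ln z₀ = (ln z₁ − r·ln z₂)/(1 − r) = (0.8755 − 0.62598×2.7726)/0.37402 = -2.2996 → z₀ = 0.1003 m
V₃ = V₁ · ln(z₃/z₀)/ln(z₁/z₀) = 16.0 × 6.4121/3.1751 = 32.3122 m/s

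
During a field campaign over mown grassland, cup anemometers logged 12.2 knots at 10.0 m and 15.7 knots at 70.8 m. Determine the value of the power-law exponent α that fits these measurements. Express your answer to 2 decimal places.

α ≈ 0.13

Power law: V₂/V₁ = (z₂/z₁)^α ⇒ α = ln(V₂/V₁) / ln(z₂/z₁)
α = ln(15.7/12.2) / ln(70.8/10.0) = ln(1.2869) / ln(7.0800)
  = 0.25222 / 1.95727 = 0.12887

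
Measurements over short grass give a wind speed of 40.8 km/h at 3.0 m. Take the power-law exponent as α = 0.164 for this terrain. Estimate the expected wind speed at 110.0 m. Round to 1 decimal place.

Power-law profile: V₂ = V₁ · (z₂/z₁)^α
V₂ = 40.8 × (110.0/3.0)^0.164 = 40.8 × (36.6667)^0.164
    = 40.8 × 1.8053 = 73.6547 km/h

73.7 km/h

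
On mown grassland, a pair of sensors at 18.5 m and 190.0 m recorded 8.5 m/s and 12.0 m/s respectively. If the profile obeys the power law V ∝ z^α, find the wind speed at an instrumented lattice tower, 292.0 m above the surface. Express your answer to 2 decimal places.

First find α: α = ln(V₂/V₁)/ln(z₂/z₁) = ln(12.0/8.5)/ln(190.0/18.5) = 0.34484/2.32925 = 0.1480
Extrapolate from 190.0 m to 292.0 m: V₃ = 12.0 × (292.0/190.0)^0.1480 = 12.0 × 1.0657 = 12.7883 m/s

12.79 m/s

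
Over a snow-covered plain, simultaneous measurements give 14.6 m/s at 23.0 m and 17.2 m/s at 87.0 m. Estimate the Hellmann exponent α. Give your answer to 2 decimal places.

Power law: V₂/V₁ = (z₂/z₁)^α ⇒ α = ln(V₂/V₁) / ln(z₂/z₁)
α = ln(17.2/14.6) / ln(87.0/23.0) = ln(1.1781) / ln(3.7826)
  = 0.16389 / 1.33041 = 0.12319

α ≈ 0.12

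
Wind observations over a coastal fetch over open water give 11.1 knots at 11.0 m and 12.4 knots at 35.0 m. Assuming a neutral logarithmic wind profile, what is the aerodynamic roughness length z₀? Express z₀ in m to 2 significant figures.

Log law: V(z) ∝ ln(z/z₀). With r = V₁/V₂ = 11.1/12.4 = 0.89516,
r · ln(z₂/z₀) = ln(z₁/z₀) ⇒ ln z₀ = (ln z₁ − r·ln z₂)/(1 − r)
ln z₀ = (2.39790 − 0.89516×3.55535) / 0.10484 = -7.4850
z₀ = exp(-7.4850) = 0.0005615 m

z₀ ≈ 0.00056 m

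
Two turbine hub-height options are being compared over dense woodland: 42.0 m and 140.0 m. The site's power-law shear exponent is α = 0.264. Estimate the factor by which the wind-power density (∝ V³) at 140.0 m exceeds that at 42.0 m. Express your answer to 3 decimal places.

Speed ratio: V_B/V_A = (z_B/z_A)^α = (140.0/42.0)^0.264 = (3.3333)^0.264 = 1.37417
Power-density ratio: P_B/P_A = (V_B/V_A)³ = (1.37417)³ = 2.59490

2.595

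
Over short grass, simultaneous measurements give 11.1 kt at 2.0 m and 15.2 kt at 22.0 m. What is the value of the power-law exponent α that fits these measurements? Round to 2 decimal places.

α ≈ 0.13

Power law: V₂/V₁ = (z₂/z₁)^α ⇒ α = ln(V₂/V₁) / ln(z₂/z₁)
α = ln(15.2/11.1) / ln(22.0/2.0) = ln(1.3694) / ln(11.0000)
  = 0.31435 / 2.39790 = 0.13109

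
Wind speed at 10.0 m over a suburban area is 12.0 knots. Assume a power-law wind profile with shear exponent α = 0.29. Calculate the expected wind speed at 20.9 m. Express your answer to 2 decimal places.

14.86 knots

Power-law profile: V₂ = V₁ · (z₂/z₁)^α
V₂ = 12.0 × (20.9/10.0)^0.29 = 12.0 × (2.0900)^0.29
    = 12.0 × 1.2383 = 14.8602 knots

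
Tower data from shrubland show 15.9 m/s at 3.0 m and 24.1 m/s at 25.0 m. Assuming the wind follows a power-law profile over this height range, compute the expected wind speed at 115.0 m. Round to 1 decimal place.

First find α: α = ln(V₂/V₁)/ln(z₂/z₁) = ln(24.1/15.9)/ln(25.0/3.0) = 0.41589/2.12026 = 0.1962
Extrapolate from 25.0 m to 115.0 m: V₃ = 24.1 × (115.0/25.0)^0.1962 = 24.1 × 1.3490 = 32.5101 m/s

32.5 m/s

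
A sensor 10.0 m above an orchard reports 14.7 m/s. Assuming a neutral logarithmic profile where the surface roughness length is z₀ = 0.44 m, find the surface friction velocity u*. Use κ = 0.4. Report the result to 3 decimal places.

Log law: V(z) = (u*/κ) · ln(z/z₀) ⇒ u* = κ · V / ln(z/z₀)
u* = 0.4 × 14.7 / ln(10.0/0.44) = 0.4 × 14.7 / 3.1236
   = 5.8800 / 3.1236 = 1.8825 m/s

u* ≈ 1.882 m/s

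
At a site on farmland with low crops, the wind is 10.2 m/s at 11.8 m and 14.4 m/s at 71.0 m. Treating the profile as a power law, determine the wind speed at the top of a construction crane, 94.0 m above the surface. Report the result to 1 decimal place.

First find α: α = ln(V₂/V₁)/ln(z₂/z₁) = ln(14.4/10.2)/ln(71.0/11.8) = 0.34484/1.79458 = 0.1922
Extrapolate from 71.0 m to 94.0 m: V₃ = 14.4 × (94.0/71.0)^0.1922 = 14.4 × 1.0554 = 15.1978 m/s

15.2 m/s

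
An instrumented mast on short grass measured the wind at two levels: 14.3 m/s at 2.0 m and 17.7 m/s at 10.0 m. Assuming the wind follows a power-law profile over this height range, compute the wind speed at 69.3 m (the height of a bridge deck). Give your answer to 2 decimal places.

22.88 m/s

First find α: α = ln(V₂/V₁)/ln(z₂/z₁) = ln(17.7/14.3)/ln(10.0/2.0) = 0.21331/1.60944 = 0.1325
Extrapolate from 10.0 m to 69.3 m: V₃ = 17.7 × (69.3/10.0)^0.1325 = 17.7 × 1.2925 = 22.8770 m/s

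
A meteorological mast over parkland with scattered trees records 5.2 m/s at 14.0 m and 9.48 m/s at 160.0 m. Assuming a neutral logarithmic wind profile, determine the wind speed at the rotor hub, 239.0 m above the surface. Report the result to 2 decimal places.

Log law: V ∝ ln(z/z₀). From the pair, with r = V₁/V₂ = 0.54852,
ln z₀ = (ln z₁ − r·ln z₂)/(1 − r) = (2.6391 − 0.54852×5.0752)/0.45148 = -0.3207 → z₀ = 0.7256 m
V₃ = V₁ · ln(z₃/z₀)/ln(z₁/z₀) = 5.2 × 5.7972/2.9598 = 10.1850 m/s

10.19 m/s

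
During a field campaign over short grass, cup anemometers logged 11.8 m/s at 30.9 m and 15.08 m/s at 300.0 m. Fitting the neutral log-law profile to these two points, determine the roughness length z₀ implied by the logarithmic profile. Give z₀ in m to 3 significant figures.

z₀ ≈ 0.00868 m

Log law: V(z) ∝ ln(z/z₀). With r = V₁/V₂ = 11.8/15.08 = 0.78249,
r · ln(z₂/z₀) = ln(z₁/z₀) ⇒ ln z₀ = (ln z₁ − r·ln z₂)/(1 − r)
ln z₀ = (3.43076 − 0.78249×5.70378) / 0.21751 = -4.7466
z₀ = exp(-4.7466) = 0.008681 m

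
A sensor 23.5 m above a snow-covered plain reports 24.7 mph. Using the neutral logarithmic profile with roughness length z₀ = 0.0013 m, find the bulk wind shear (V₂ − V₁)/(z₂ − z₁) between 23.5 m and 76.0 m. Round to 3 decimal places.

0.056 mph/m

Log law: V₂ = V₁ · ln(z₂/z₀)/ln(z₁/z₀) = 24.7 × 10.9761/9.8024 = 27.6576 mph
ΔV/Δz = (27.6576 − 24.7)/(76.0 − 23.5) = 2.9576/52.5000 = 0.05633 mph/m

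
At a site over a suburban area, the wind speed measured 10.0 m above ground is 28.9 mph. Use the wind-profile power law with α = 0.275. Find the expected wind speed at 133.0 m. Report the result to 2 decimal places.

Power-law profile: V₂ = V₁ · (z₂/z₁)^α
V₂ = 28.9 × (133.0/10.0)^0.275 = 28.9 × (13.3000)^0.275
    = 28.9 × 2.0373 = 58.8785 mph

58.88 mph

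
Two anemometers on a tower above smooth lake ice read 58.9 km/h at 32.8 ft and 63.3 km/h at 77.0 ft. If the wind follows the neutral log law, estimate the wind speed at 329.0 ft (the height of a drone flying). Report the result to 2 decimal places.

70.79 km/h

Log law: V ∝ ln(z/z₀). From the pair, with r = V₁/V₂ = 0.93049,
ln z₀ = (ln z₁ − r·ln z₂)/(1 − r) = (3.4904 − 0.93049×4.3438)/0.06951 = -7.9332 → z₀ = 0.0003586 ft
V₃ = V₁ · ln(z₃/z₀)/ln(z₁/z₀) = 58.9 × 13.7292/11.4236 = 70.7878 km/h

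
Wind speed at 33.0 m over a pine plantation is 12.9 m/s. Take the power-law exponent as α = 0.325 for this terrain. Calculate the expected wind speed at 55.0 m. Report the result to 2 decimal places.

15.23 m/s

Power-law profile: V₂ = V₁ · (z₂/z₁)^α
V₂ = 12.9 × (55.0/33.0)^0.325 = 12.9 × (1.6667)^0.325
    = 12.9 × 1.1806 = 15.2297 m/s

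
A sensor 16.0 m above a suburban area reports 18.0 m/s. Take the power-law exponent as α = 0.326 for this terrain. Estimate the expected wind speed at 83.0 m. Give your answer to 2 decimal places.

Power-law profile: V₂ = V₁ · (z₂/z₁)^α
V₂ = 18.0 × (83.0/16.0)^0.326 = 18.0 × (5.1875)^0.326
    = 18.0 × 1.7103 = 30.7857 m/s

30.79 m/s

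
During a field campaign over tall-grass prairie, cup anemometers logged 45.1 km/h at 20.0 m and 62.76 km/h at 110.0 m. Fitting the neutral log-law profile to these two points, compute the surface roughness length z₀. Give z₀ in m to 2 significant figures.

Log law: V(z) ∝ ln(z/z₀). With r = V₁/V₂ = 45.1/62.76 = 0.71861,
r · ln(z₂/z₀) = ln(z₁/z₀) ⇒ ln z₀ = (ln z₁ − r·ln z₂)/(1 − r)
ln z₀ = (2.99573 − 0.71861×4.70048) / 0.28139 = -1.3578
z₀ = exp(-1.3578) = 0.2572 m

z₀ ≈ 0.26 m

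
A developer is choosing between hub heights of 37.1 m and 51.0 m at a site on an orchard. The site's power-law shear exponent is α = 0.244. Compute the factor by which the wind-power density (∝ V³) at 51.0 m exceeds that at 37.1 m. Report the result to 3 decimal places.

Speed ratio: V_B/V_A = (z_B/z_A)^α = (51.0/37.1)^0.244 = (1.3747)^0.244 = 1.08074
Power-density ratio: P_B/P_A = (V_B/V_A)³ = (1.08074)³ = 1.26229

1.262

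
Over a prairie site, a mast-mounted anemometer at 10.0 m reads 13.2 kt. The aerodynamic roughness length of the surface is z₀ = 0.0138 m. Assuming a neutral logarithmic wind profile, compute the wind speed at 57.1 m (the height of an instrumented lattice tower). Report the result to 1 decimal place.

Log law: V(z) ∝ ln(z/z₀), so V₂/V₁ = ln(z₂/z₀) / ln(z₁/z₀).
ln(57.1/0.0138) = 8.3279, ln(10.0/0.0138) = 6.5857
V₂ = 13.2 × 8.3279/6.5857 = 13.2 × 1.2645 = 16.6920 kt

16.7 kt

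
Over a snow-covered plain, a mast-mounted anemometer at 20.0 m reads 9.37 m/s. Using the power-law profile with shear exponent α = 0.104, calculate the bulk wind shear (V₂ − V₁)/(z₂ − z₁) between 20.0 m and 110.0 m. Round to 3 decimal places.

Power law: V₂ = V₁ · (z₂/z₁)^α = 9.37 × (5.5000)^0.104 = 11.1876 m/s
ΔV/Δz = (11.1876 − 9.37)/(110.0 − 20.0) = 1.8176/90.0000 = 0.02020 m/s/m

0.020 m/s/m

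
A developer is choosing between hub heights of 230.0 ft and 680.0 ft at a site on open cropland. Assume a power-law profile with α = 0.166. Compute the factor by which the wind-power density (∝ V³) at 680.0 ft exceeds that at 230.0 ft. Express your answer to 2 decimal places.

1.72

Speed ratio: V_B/V_A = (z_B/z_A)^α = (680.0/230.0)^0.166 = (2.9565)^0.166 = 1.19715
Power-density ratio: P_B/P_A = (V_B/V_A)³ = (1.19715)³ = 1.71573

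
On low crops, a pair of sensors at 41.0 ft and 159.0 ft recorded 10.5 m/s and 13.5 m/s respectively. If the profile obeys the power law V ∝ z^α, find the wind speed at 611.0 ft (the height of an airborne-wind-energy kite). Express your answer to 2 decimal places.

First find α: α = ln(V₂/V₁)/ln(z₂/z₁) = ln(13.5/10.5)/ln(159.0/41.0) = 0.25131/1.35533 = 0.1854
Extrapolate from 159.0 ft to 611.0 ft: V₃ = 13.5 × (611.0/159.0)^0.1854 = 13.5 × 1.2835 = 17.3278 m/s

17.33 m/s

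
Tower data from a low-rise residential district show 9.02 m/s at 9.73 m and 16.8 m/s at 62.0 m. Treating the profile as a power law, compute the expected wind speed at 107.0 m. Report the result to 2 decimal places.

First find α: α = ln(V₂/V₁)/ln(z₂/z₁) = ln(16.8/9.02)/ln(62.0/9.73) = 0.62193/1.85192 = 0.3358
Extrapolate from 62.0 m to 107.0 m: V₃ = 16.8 × (107.0/62.0)^0.3358 = 16.8 × 1.2011 = 20.1790 m/s

20.18 m/s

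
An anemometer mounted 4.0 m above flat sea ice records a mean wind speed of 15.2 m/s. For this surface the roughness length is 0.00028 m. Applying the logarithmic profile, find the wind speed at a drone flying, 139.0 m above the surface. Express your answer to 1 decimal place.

20.8 m/s

Log law: V(z) ∝ ln(z/z₀), so V₂/V₁ = ln(z₂/z₀) / ln(z₁/z₀).
ln(139.0/0.00028) = 13.1152, ln(4.0/0.00028) = 9.5670
V₂ = 15.2 × 13.1152/9.5670 = 15.2 × 1.3709 = 20.8373 m/s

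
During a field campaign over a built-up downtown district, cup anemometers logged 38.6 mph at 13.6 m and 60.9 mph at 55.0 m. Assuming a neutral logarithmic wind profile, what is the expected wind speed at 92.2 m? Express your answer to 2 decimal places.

Log law: V ∝ ln(z/z₀). From the pair, with r = V₁/V₂ = 0.63383,
ln z₀ = (ln z₁ − r·ln z₂)/(1 − r) = (2.6101 − 0.63383×4.0073)/0.36617 = 0.1915 → z₀ = 1.211 m
V₃ = V₁ · ln(z₃/z₀)/ln(z₁/z₀) = 38.6 × 4.3325/2.4186 = 69.1452 mph

69.15 mph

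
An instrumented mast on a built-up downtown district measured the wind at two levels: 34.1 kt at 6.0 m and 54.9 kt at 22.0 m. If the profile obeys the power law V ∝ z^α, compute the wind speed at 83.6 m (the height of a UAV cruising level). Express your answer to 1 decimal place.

89.6 kt

First find α: α = ln(V₂/V₁)/ln(z₂/z₁) = ln(54.9/34.1)/ln(22.0/6.0) = 0.47622/1.29928 = 0.3665
Extrapolate from 22.0 m to 83.6 m: V₃ = 54.9 × (83.6/22.0)^0.3665 = 54.9 × 1.6312 = 89.5521 kt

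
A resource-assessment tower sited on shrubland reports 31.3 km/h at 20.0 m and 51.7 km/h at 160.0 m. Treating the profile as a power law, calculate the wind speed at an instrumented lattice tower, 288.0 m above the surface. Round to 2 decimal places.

59.58 km/h

First find α: α = ln(V₂/V₁)/ln(z₂/z₁) = ln(51.7/31.3)/ln(160.0/20.0) = 0.50184/2.07944 = 0.2413
Extrapolate from 160.0 m to 288.0 m: V₃ = 51.7 × (288.0/160.0)^0.2413 = 51.7 × 1.1524 = 59.5794 km/h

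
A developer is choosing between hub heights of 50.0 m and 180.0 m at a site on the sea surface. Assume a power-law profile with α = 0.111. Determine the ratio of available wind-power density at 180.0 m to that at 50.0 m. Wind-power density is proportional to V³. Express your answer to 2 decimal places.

Speed ratio: V_B/V_A = (z_B/z_A)^α = (180.0/50.0)^0.111 = (3.6000)^0.111 = 1.15279
Power-density ratio: P_B/P_A = (V_B/V_A)³ = (1.15279)³ = 1.53196

1.53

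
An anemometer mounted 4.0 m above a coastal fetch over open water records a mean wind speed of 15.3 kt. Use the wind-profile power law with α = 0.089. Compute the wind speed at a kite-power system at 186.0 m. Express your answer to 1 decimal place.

21.5 kt

Power-law profile: V₂ = V₁ · (z₂/z₁)^α
V₂ = 15.3 × (186.0/4.0)^0.089 = 15.3 × (46.5000)^0.089
    = 15.3 × 1.4074 = 21.5325 kt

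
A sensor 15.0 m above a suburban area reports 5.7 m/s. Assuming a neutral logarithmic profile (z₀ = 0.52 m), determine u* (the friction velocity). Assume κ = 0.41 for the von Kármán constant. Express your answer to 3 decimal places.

u* ≈ 0.695 m/s

Log law: V(z) = (u*/κ) · ln(z/z₀) ⇒ u* = κ · V / ln(z/z₀)
u* = 0.41 × 5.7 / ln(15.0/0.52) = 0.41 × 5.7 / 3.3620
   = 2.3370 / 3.3620 = 0.6951 m/s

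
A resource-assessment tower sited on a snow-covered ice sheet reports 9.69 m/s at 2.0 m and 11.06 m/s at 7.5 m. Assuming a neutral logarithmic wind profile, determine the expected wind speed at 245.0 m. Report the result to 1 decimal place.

14.7 m/s

Log law: V ∝ ln(z/z₀). From the pair, with r = V₁/V₂ = 0.87613,
ln z₀ = (ln z₁ − r·ln z₂)/(1 − r) = (0.6931 − 0.87613×2.0149)/0.12387 = -8.6556 → z₀ = 0.0001741 m
V₃ = V₁ · ln(z₃/z₀)/ln(z₁/z₀) = 9.69 × 14.1569/9.3488 = 14.6736 m/s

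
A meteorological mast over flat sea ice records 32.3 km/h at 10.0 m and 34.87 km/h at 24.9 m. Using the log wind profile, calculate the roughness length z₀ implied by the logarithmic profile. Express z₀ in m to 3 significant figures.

z₀ ≈ 0.000105 m

Log law: V(z) ∝ ln(z/z₀). With r = V₁/V₂ = 32.3/34.87 = 0.92630,
r · ln(z₂/z₀) = ln(z₁/z₀) ⇒ ln z₀ = (ln z₁ − r·ln z₂)/(1 − r)
ln z₀ = (2.30259 − 0.92630×3.21487) / 0.07370 = -9.1631
z₀ = exp(-9.1631) = 0.0001048 m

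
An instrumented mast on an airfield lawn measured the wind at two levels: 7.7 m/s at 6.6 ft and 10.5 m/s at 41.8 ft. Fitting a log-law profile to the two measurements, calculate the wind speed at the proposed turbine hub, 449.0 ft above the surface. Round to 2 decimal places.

14.10 m/s

Log law: V ∝ ln(z/z₀). From the pair, with r = V₁/V₂ = 0.73333,
ln z₀ = (ln z₁ − r·ln z₂)/(1 − r) = (1.8871 − 0.73333×3.7329)/0.26667 = -3.1890 → z₀ = 0.04121 ft
V₃ = V₁ · ln(z₃/z₀)/ln(z₁/z₀) = 7.7 × 9.2960/5.0760 = 14.1014 m/s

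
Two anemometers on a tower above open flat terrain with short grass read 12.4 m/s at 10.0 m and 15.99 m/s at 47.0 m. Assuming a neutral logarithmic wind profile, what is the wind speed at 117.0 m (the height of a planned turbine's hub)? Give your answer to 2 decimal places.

Log law: V ∝ ln(z/z₀). From the pair, with r = V₁/V₂ = 0.77548,
ln z₀ = (ln z₁ − r·ln z₂)/(1 − r) = (2.3026 − 0.77548×3.8501)/0.22452 = -3.0428 → z₀ = 0.04770 m
V₃ = V₁ · ln(z₃/z₀)/ln(z₁/z₀) = 12.4 × 7.8049/5.3453 = 18.1057 m/s

18.11 m/s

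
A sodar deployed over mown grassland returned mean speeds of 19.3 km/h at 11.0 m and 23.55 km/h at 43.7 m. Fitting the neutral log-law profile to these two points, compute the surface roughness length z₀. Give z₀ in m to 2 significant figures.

z₀ ≈ 0.021 m

Log law: V(z) ∝ ln(z/z₀). With r = V₁/V₂ = 19.3/23.55 = 0.81953,
r · ln(z₂/z₀) = ln(z₁/z₀) ⇒ ln z₀ = (ln z₁ − r·ln z₂)/(1 − r)
ln z₀ = (2.39790 − 0.81953×3.77735) / 0.18047 = -3.8664
z₀ = exp(-3.8664) = 0.02093 m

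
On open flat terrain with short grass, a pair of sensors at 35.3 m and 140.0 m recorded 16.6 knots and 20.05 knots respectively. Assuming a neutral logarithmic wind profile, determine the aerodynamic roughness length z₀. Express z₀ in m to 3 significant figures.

z₀ ≈ 0.0466 m

Log law: V(z) ∝ ln(z/z₀). With r = V₁/V₂ = 16.6/20.05 = 0.82793,
r · ln(z₂/z₀) = ln(z₁/z₀) ⇒ ln z₀ = (ln z₁ − r·ln z₂)/(1 − r)
ln z₀ = (3.56388 − 0.82793×4.94164) / 0.17207 = -3.0653
z₀ = exp(-3.0653) = 0.04664 m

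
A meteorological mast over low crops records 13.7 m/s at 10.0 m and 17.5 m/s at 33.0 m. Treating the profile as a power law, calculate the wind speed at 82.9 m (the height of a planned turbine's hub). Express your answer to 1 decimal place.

First find α: α = ln(V₂/V₁)/ln(z₂/z₁) = ln(17.5/13.7)/ln(33.0/10.0) = 0.24481/1.19392 = 0.2050
Extrapolate from 33.0 m to 82.9 m: V₃ = 17.5 × (82.9/33.0)^0.2050 = 17.5 × 1.2079 = 21.1380 m/s

21.1 m/s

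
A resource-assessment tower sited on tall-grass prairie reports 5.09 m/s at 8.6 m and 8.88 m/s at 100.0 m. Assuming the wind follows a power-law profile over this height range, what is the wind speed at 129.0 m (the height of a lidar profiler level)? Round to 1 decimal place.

First find α: α = ln(V₂/V₁)/ln(z₂/z₁) = ln(8.88/5.09)/ln(100.0/8.6) = 0.55652/2.45341 = 0.2268
Extrapolate from 100.0 m to 129.0 m: V₃ = 8.88 × (129.0/100.0)^0.2268 = 8.88 × 1.0595 = 9.4080 m/s

9.4 m/s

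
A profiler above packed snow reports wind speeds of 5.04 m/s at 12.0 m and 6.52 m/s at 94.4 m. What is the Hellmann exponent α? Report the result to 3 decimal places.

α ≈ 0.125

Power law: V₂/V₁ = (z₂/z₁)^α ⇒ α = ln(V₂/V₁) / ln(z₂/z₁)
α = ln(6.52/5.04) / ln(94.4/12.0) = ln(1.2937) / ln(7.8667)
  = 0.25747 / 2.06263 = 0.12482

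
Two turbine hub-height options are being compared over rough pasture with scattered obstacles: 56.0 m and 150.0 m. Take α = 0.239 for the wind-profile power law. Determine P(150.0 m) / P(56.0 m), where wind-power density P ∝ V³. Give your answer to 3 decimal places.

Speed ratio: V_B/V_A = (z_B/z_A)^α = (150.0/56.0)^0.239 = (2.6786)^0.239 = 1.26552
Power-density ratio: P_B/P_A = (V_B/V_A)³ = (1.26552)³ = 2.02678

2.027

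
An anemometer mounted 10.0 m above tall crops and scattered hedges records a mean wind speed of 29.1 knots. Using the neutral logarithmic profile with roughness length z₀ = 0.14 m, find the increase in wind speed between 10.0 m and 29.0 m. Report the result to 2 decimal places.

Log law: V₂ = V₁ · ln(z₂/z₀)/ln(z₁/z₀) = 29.1 × 5.3334/4.2687 = 36.3582 knots
ΔV = 36.3582 − 29.1 = 7.2582 knots

7.26 knots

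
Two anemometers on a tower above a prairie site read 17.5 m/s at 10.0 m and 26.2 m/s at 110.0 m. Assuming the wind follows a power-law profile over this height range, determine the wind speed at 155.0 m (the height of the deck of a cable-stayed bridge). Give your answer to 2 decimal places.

First find α: α = ln(V₂/V₁)/ln(z₂/z₁) = ln(26.2/17.5)/ln(110.0/10.0) = 0.40356/2.39790 = 0.1683
Extrapolate from 110.0 m to 155.0 m: V₃ = 26.2 × (155.0/110.0)^0.1683 = 26.2 × 1.0594 = 27.7567 m/s

27.76 m/s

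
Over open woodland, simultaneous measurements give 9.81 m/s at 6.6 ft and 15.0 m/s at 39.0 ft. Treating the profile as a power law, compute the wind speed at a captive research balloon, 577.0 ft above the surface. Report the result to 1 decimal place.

28.6 m/s

First find α: α = ln(V₂/V₁)/ln(z₂/z₁) = ln(15.0/9.81)/ln(39.0/6.6) = 0.42465/1.77649 = 0.2390
Extrapolate from 39.0 ft to 577.0 ft: V₃ = 15.0 × (577.0/39.0)^0.2390 = 15.0 × 1.9041 = 28.5622 m/s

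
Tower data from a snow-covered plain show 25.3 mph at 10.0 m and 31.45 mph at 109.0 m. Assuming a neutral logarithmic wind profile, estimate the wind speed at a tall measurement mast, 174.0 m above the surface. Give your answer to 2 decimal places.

Log law: V ∝ ln(z/z₀). From the pair, with r = V₁/V₂ = 0.80445,
ln z₀ = (ln z₁ − r·ln z₂)/(1 − r) = (2.3026 − 0.80445×4.6913)/0.19555 = -7.5244 → z₀ = 0.0005398 m
V₃ = V₁ · ln(z₃/z₀)/ln(z₁/z₀) = 25.3 × 12.6834/9.8269 = 32.6541 mph

32.65 mph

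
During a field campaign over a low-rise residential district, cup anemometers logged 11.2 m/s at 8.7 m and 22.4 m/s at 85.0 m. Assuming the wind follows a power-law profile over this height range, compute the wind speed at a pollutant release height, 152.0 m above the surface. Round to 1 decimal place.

First find α: α = ln(V₂/V₁)/ln(z₂/z₁) = ln(22.4/11.2)/ln(85.0/8.7) = 0.69315/2.27933 = 0.3041
Extrapolate from 85.0 m to 152.0 m: V₃ = 22.4 × (152.0/85.0)^0.3041 = 22.4 × 1.1933 = 26.7307 m/s

26.7 m/s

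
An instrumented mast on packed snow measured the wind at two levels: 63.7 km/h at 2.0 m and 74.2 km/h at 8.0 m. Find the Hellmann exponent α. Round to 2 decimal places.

α ≈ 0.11

Power law: V₂/V₁ = (z₂/z₁)^α ⇒ α = ln(V₂/V₁) / ln(z₂/z₁)
α = ln(74.2/63.7) / ln(8.0/2.0) = ln(1.1648) / ln(4.0000)
  = 0.15258 / 1.38629 = 0.11006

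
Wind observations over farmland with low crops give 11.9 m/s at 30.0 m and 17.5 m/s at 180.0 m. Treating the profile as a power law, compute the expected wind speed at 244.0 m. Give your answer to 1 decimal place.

18.7 m/s

First find α: α = ln(V₂/V₁)/ln(z₂/z₁) = ln(17.5/11.9)/ln(180.0/30.0) = 0.38566/1.79176 = 0.2152
Extrapolate from 180.0 m to 244.0 m: V₃ = 17.5 × (244.0/180.0)^0.2152 = 17.5 × 1.0677 = 18.6842 m/s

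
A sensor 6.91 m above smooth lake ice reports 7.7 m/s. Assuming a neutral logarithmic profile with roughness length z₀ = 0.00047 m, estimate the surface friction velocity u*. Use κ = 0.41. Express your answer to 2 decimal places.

Log law: V(z) = (u*/κ) · ln(z/z₀) ⇒ u* = κ · V / ln(z/z₀)
u* = 0.41 × 7.7 / ln(6.91/0.00047) = 0.41 × 7.7 / 9.5957
   = 3.1570 / 9.5957 = 0.3290 m/s

u* ≈ 0.33 m/s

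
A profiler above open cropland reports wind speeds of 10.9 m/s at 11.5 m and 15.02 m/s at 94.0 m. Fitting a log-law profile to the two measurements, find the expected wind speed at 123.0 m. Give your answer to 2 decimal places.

Log law: V ∝ ln(z/z₀). From the pair, with r = V₁/V₂ = 0.72570,
ln z₀ = (ln z₁ − r·ln z₂)/(1 − r) = (2.4423 − 0.72570×4.5433)/0.27430 = -3.1160 → z₀ = 0.04433 m
V₃ = V₁ · ln(z₃/z₀)/ln(z₁/z₀) = 10.9 × 7.9282/5.5583 = 15.5473 m/s

15.55 m/s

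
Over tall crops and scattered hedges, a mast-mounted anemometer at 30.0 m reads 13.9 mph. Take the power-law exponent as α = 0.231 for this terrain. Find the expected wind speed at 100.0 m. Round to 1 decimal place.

Power-law profile: V₂ = V₁ · (z₂/z₁)^α
V₂ = 13.9 × (100.0/30.0)^0.231 = 13.9 × (3.3333)^0.231
    = 13.9 × 1.3206 = 18.3569 mph

18.4 mph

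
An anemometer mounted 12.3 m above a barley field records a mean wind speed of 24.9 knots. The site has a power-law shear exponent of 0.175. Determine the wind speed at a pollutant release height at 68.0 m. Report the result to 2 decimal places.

33.59 knots

Power-law profile: V₂ = V₁ · (z₂/z₁)^α
V₂ = 24.9 × (68.0/12.3)^0.175 = 24.9 × (5.5285)^0.175
    = 24.9 × 1.3488 = 33.5857 knots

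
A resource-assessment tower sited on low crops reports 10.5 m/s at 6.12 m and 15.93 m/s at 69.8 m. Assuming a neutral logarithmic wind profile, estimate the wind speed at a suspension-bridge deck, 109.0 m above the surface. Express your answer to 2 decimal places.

16.92 m/s

Log law: V ∝ ln(z/z₀). From the pair, with r = V₁/V₂ = 0.65913,
ln z₀ = (ln z₁ − r·ln z₂)/(1 − r) = (1.8116 − 0.65913×4.2456)/0.34087 = -2.8952 → z₀ = 0.05529 m
V₃ = V₁ · ln(z₃/z₀)/ln(z₁/z₀) = 10.5 × 7.5866/4.7068 = 16.9243 m/s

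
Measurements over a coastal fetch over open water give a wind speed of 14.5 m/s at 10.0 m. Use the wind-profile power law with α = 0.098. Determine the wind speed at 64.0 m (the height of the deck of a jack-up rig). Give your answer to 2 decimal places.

Power-law profile: V₂ = V₁ · (z₂/z₁)^α
V₂ = 14.5 × (64.0/10.0)^0.098 = 14.5 × (6.4000)^0.098
    = 14.5 × 1.1995 = 17.3930 m/s

17.39 m/s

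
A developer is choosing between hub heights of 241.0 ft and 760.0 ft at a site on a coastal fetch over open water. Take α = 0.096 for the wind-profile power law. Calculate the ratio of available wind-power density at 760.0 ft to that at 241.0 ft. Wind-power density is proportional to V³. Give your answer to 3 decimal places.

1.392

Speed ratio: V_B/V_A = (z_B/z_A)^α = (760.0/241.0)^0.096 = (3.1535)^0.096 = 1.11657
Power-density ratio: P_B/P_A = (V_B/V_A)³ = (1.11657)³ = 1.39205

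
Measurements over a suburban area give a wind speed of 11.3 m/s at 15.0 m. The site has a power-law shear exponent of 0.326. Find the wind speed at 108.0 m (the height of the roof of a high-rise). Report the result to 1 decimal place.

Power-law profile: V₂ = V₁ · (z₂/z₁)^α
V₂ = 11.3 × (108.0/15.0)^0.326 = 11.3 × (7.2000)^0.326
    = 11.3 × 1.9032 = 21.5065 m/s

21.5 m/s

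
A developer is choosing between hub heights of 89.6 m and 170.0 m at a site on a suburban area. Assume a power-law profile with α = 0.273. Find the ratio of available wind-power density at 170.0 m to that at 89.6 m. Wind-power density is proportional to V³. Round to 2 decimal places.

1.69

Speed ratio: V_B/V_A = (z_B/z_A)^α = (170.0/89.6)^0.273 = (1.8973)^0.273 = 1.19106
Power-density ratio: P_B/P_A = (V_B/V_A)³ = (1.19106)³ = 1.68965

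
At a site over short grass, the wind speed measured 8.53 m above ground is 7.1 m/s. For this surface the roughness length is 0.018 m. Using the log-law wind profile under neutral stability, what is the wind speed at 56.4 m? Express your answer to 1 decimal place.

9.3 m/s

Log law: V(z) ∝ ln(z/z₀), so V₂/V₁ = ln(z₂/z₀) / ln(z₁/z₀).
ln(56.4/0.018) = 8.0499, ln(8.53/0.018) = 6.1610
V₂ = 7.1 × 8.0499/6.1610 = 7.1 × 1.3066 = 9.2768 m/s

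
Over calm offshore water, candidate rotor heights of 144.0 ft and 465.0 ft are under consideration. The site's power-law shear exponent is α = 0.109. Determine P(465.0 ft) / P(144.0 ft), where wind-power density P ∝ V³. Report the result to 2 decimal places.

Speed ratio: V_B/V_A = (z_B/z_A)^α = (465.0/144.0)^0.109 = (3.2292)^0.109 = 1.13629
Power-density ratio: P_B/P_A = (V_B/V_A)³ = (1.13629)³ = 1.46714

1.47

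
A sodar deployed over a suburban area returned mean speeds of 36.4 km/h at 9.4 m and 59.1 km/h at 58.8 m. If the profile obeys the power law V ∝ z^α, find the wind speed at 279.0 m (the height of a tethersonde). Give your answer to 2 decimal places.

First find α: α = ln(V₂/V₁)/ln(z₂/z₁) = ln(59.1/36.4)/ln(58.8/9.4) = 0.48466/1.83343 = 0.2643
Extrapolate from 58.8 m to 279.0 m: V₃ = 59.1 × (279.0/58.8)^0.2643 = 59.1 × 1.5092 = 89.1961 km/h

89.20 km/h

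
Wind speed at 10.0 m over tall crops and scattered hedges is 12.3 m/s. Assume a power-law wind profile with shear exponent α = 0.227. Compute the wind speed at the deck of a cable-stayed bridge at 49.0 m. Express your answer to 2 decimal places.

17.64 m/s

Power-law profile: V₂ = V₁ · (z₂/z₁)^α
V₂ = 12.3 × (49.0/10.0)^0.227 = 12.3 × (4.9000)^0.227
    = 12.3 × 1.4344 = 17.6433 m/s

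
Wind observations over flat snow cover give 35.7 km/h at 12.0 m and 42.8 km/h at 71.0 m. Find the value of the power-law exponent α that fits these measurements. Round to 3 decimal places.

Power law: V₂/V₁ = (z₂/z₁)^α ⇒ α = ln(V₂/V₁) / ln(z₂/z₁)
α = ln(42.8/35.7) / ln(71.0/12.0) = ln(1.1989) / ln(5.9167)
  = 0.18139 / 1.77777 = 0.10203

α ≈ 0.102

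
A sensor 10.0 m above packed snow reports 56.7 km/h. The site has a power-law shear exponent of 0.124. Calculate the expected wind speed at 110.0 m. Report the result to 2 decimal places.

76.33 km/h

Power-law profile: V₂ = V₁ · (z₂/z₁)^α
V₂ = 56.7 × (110.0/10.0)^0.124 = 56.7 × (11.0000)^0.124
    = 56.7 × 1.3463 = 76.3336 km/h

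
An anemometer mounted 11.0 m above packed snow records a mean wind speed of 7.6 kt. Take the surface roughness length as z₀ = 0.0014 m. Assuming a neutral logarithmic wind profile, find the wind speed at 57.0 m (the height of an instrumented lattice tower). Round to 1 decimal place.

Log law: V(z) ∝ ln(z/z₀), so V₂/V₁ = ln(z₂/z₀) / ln(z₁/z₀).
ln(57.0/0.0014) = 10.6143, ln(11.0/0.0014) = 8.9692
V₂ = 7.6 × 10.6143/8.9692 = 7.6 × 1.1834 = 8.9940 kt

9.0 kt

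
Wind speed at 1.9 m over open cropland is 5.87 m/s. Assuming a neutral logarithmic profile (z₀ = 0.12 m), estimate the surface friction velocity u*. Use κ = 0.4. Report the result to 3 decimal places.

u* ≈ 0.850 m/s

Log law: V(z) = (u*/κ) · ln(z/z₀) ⇒ u* = κ · V / ln(z/z₀)
u* = 0.4 × 5.87 / ln(1.9/0.12) = 0.4 × 5.87 / 2.7621
   = 2.3480 / 2.7621 = 0.8501 m/s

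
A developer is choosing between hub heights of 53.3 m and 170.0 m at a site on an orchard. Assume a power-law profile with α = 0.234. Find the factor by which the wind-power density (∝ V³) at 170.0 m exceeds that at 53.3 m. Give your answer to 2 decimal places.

2.26

Speed ratio: V_B/V_A = (z_B/z_A)^α = (170.0/53.3)^0.234 = (3.1895)^0.234 = 1.31181
Power-density ratio: P_B/P_A = (V_B/V_A)³ = (1.31181)³ = 2.25742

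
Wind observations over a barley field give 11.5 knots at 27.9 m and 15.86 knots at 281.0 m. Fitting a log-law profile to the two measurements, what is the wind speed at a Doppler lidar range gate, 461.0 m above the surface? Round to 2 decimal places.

16.79 knots

Log law: V ∝ ln(z/z₀). From the pair, with r = V₁/V₂ = 0.72509,
ln z₀ = (ln z₁ − r·ln z₂)/(1 − r) = (3.3286 − 0.72509×5.6384)/0.27491 = -2.7635 → z₀ = 0.06307 m
V₃ = V₁ · ln(z₃/z₀)/ln(z₁/z₀) = 11.5 × 8.8969/6.0922 = 16.7945 knots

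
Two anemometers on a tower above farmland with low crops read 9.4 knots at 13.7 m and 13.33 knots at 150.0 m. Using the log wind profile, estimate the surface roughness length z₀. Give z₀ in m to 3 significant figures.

Log law: V(z) ∝ ln(z/z₀). With r = V₁/V₂ = 9.4/13.33 = 0.70518,
r · ln(z₂/z₀) = ln(z₁/z₀) ⇒ ln z₀ = (ln z₁ − r·ln z₂)/(1 − r)
ln z₀ = (2.61740 − 0.70518×5.01064) / 0.29482 = -3.1069
z₀ = exp(-3.1069) = 0.04474 m

z₀ ≈ 0.0447 m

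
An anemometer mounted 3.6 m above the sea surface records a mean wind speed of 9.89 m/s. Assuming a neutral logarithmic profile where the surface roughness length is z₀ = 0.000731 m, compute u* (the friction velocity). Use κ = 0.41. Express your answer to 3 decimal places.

u* ≈ 0.477 m/s

Log law: V(z) = (u*/κ) · ln(z/z₀) ⇒ u* = κ · V / ln(z/z₀)
u* = 0.41 × 9.89 / ln(3.6/0.000731) = 0.41 × 9.89 / 8.5020
   = 4.0549 / 8.5020 = 0.4769 m/s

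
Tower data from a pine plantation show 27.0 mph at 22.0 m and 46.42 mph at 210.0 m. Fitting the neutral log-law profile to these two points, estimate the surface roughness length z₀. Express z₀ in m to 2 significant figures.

z₀ ≈ 0.96 m

Log law: V(z) ∝ ln(z/z₀). With r = V₁/V₂ = 27.0/46.42 = 0.58165,
r · ln(z₂/z₀) = ln(z₁/z₀) ⇒ ln z₀ = (ln z₁ − r·ln z₂)/(1 − r)
ln z₀ = (3.09104 − 0.58165×5.34711) / 0.41835 = -0.0456
z₀ = exp(-0.0456) = 0.9554 m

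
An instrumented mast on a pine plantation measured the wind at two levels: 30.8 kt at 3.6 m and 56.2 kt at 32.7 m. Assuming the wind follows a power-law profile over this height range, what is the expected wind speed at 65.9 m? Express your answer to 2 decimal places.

First find α: α = ln(V₂/V₁)/ln(z₂/z₁) = ln(56.2/30.8)/ln(32.7/3.6) = 0.60140/2.20644 = 0.2726
Extrapolate from 32.7 m to 65.9 m: V₃ = 56.2 × (65.9/32.7)^0.2726 = 56.2 × 1.2105 = 68.0281 kt

68.03 kt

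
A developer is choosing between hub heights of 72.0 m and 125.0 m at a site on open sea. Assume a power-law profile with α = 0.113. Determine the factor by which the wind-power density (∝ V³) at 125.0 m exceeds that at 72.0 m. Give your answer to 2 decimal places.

1.21

Speed ratio: V_B/V_A = (z_B/z_A)^α = (125.0/72.0)^0.113 = (1.7361)^0.113 = 1.06432
Power-density ratio: P_B/P_A = (V_B/V_A)³ = (1.06432)³ = 1.20564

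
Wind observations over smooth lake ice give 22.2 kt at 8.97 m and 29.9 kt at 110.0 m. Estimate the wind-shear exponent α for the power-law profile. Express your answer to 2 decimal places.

Power law: V₂/V₁ = (z₂/z₁)^α ⇒ α = ln(V₂/V₁) / ln(z₂/z₁)
α = ln(29.9/22.2) / ln(110.0/8.97) = ln(1.3468) / ln(12.2631)
  = 0.29777 / 2.50659 = 0.11879

α ≈ 0.12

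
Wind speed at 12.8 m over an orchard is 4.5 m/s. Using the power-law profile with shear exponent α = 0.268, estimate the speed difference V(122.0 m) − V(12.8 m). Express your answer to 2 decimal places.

Power law: V₂ = V₁ · (z₂/z₁)^α = 4.5 × (9.5312)^0.268 = 8.2343 m/s
ΔV = 8.2343 − 4.5 = 3.7343 m/s

3.73 m/s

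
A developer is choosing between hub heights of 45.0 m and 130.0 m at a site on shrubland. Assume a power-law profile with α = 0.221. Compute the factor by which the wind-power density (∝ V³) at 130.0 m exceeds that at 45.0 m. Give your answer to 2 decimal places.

2.02

Speed ratio: V_B/V_A = (z_B/z_A)^α = (130.0/45.0)^0.221 = (2.8889)^0.221 = 1.26422
Power-density ratio: P_B/P_A = (V_B/V_A)³ = (1.26422)³ = 2.02053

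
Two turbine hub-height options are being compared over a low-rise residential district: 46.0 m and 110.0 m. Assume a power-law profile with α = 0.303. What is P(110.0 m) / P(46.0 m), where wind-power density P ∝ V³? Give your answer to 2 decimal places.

2.21

Speed ratio: V_B/V_A = (z_B/z_A)^α = (110.0/46.0)^0.303 = (2.3913)^0.303 = 1.30235
Power-density ratio: P_B/P_A = (V_B/V_A)³ = (1.30235)³ = 2.20892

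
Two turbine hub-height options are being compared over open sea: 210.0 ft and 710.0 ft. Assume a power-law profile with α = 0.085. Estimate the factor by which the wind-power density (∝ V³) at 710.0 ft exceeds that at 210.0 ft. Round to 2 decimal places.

1.36

Speed ratio: V_B/V_A = (z_B/z_A)^α = (710.0/210.0)^0.085 = (3.3810)^0.085 = 1.10909
Power-density ratio: P_B/P_A = (V_B/V_A)³ = (1.10909)³ = 1.36428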